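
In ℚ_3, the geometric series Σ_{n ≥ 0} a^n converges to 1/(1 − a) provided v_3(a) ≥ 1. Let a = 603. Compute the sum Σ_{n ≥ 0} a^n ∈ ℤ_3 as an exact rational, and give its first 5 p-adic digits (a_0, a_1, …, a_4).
Σ a^n = 1/(1 − a) = -1/602;  first 5 digits = (1, 0, 1, 1, 2)

v_3(a) = 2 ≥ 1, so the series converges in ℤ_3 to 1/(1 − a) = 1/(1 − 603) = -1/602. Expand this rational in ℤ_3: compute digits iteratively via d_i = x_i mod 3, x_{i+1} = (x_i − d_i)/3. The first 5 digits are (1, 0, 1, 1, 2).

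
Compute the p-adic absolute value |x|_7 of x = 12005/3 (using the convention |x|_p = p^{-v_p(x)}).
|12005/3|_7 = 1/2401

Step 1 — compute v_7(x) by factoring powers of 7 out of the numerator and denominator: v_7(12005/3) = 4. Step 2 — apply |x|_p = p^{-v_p(x)} = 7^{-4} = 1/2401.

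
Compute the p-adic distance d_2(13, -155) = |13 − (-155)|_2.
d_2(13, -155) = 1/8

Step 1 — x − y = 13 − (-155) = 168. Step 2 — v_2(168) = 3 (factor: 168 = (2^3 · 21); the sign does not affect v_p). Step 3 — |x − y|_2 = 2^{-3} = 1/8.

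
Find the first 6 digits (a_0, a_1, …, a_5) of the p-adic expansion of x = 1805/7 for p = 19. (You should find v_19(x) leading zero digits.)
(a_0, …, a_5) = (0, 0, 17, 10, 13, 2)

v_19(1805/7) = 2, so a_0 = ... = a_1 = 0. Factor out: x = 19^2 · u with u = 5/7 a unit in ℤ_19. Expand u iteratively via a_{v+i} = u_i mod 19, u_{i+1} = (u_i − a_{v+i})/19:
  u_0 = 5/7;  a_2 = 17;  u_1 = (u_0 − 17)/19 = -6/7
  u_1 = -6/7;  a_3 = 10;  u_2 = (u_1 − 10)/19 = -4/7
  u_2 = -4/7;  a_4 = 13;  u_3 = (u_2 − 13)/19 = -5/7
  u_3 = -5/7;  a_5 = 2;  u_4 = (u_3 − 2)/19 = -1/7
Digits: (0, 0, 17, 10, 13, 2).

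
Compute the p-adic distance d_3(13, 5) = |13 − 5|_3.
d_3(13, 5) = 1

Step 1 — x − y = 13 − 5 = 8. Step 2 — v_3(8) = 0 (factor: 8 = (3^0 · 8); the sign does not affect v_p). Step 3 — |x − y|_3 = 3^{0} = 1.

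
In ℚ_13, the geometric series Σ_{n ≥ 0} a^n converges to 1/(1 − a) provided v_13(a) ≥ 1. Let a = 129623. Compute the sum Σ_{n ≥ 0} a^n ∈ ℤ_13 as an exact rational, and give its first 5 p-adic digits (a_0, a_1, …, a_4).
Σ a^n = 1/(1 − a) = -1/129622;  first 5 digits = (1, 0, 0, 7, 4)

v_13(a) = 3 ≥ 1, so the series converges in ℤ_13 to 1/(1 − a) = 1/(1 − 129623) = -1/129622. Expand this rational in ℤ_13: compute digits iteratively via d_i = x_i mod 13, x_{i+1} = (x_i − d_i)/13. The first 5 digits are (1, 0, 0, 7, 4).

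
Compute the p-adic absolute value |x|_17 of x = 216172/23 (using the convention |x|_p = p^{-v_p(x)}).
|216172/23|_17 = 1/4913

Step 1 — compute v_17(x) by factoring powers of 17 out of the numerator and denominator: v_17(216172/23) = 3. Step 2 — apply |x|_p = p^{-v_p(x)} = 17^{-3} = 1/4913.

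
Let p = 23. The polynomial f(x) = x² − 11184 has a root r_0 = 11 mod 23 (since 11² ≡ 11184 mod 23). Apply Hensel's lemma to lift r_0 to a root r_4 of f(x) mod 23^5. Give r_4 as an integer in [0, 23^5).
r_4 = 2157848 (mod 6436343)

Hensel's recurrence: r_{i+1} = r_i − f(r_i)·(f′(r_i))^{-1} mod 23^{i+2}, with f′(x) = 2x. Iterate:
  r_0 = 11 (mod 23)
  r_1 = 57 (mod 529)
  r_2 = 4289 (mod 12167)
  r_3 = 198961 (mod 279841)
  r_4 = 2157848 (mod 6436343)
Final: r_4 = 2157848, and one checks f(r_4) ≡ 0 mod 23^5.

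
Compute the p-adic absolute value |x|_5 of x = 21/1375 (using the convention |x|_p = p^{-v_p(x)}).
|21/1375|_5 = 125

Step 1 — compute v_5(x) by factoring powers of 5 out of the numerator and denominator: v_5(21/1375) = -3. Step 2 — apply |x|_p = p^{-v_p(x)} = 5^{3} = 125.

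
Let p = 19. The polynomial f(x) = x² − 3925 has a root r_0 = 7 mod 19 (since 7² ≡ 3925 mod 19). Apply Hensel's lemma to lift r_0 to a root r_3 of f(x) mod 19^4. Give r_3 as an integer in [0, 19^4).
r_3 = 7607 (mod 130321)

Hensel's recurrence: r_{i+1} = r_i − f(r_i)·(f′(r_i))^{-1} mod 19^{i+2}, with f′(x) = 2x. Iterate:
  r_0 = 7 (mod 19)
  r_1 = 26 (mod 361)
  r_2 = 748 (mod 6859)
  r_3 = 7607 (mod 130321)
Final: r_3 = 7607, and one checks f(r_3) ≡ 0 mod 19^4.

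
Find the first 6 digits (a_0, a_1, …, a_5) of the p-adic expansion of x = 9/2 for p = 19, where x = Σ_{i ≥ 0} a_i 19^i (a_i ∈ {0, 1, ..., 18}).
(a_0, …, a_5) = (14, 9, 9, 9, 9, 9)

v_19(9/2) = 0 (numerator and denominator both coprime to 19), so x ∈ ℤ_19^×. Compute digits iteratively via a_i = x_i mod 19, x_{i+1} = (x_i − a_i)/19, with x_0 = x:
  x_0 = 9/2;  a_0 = 14;  x_1 = (x_0 − 14)/19 = -1/2
  x_1 = -1/2;  a_1 = 9;  x_2 = (x_1 − 9)/19 = -1/2
  x_2 = -1/2;  a_2 = 9;  x_3 = (x_2 − 9)/19 = -1/2
  x_3 = -1/2;  a_3 = 9;  x_4 = (x_3 − 9)/19 = -1/2
  x_4 = -1/2;  a_4 = 9;  x_5 = (x_4 − 9)/19 = -1/2
  x_5 = -1/2;  a_5 = 9;  x_6 = (x_5 − 9)/19 = -1/2
Digits: (14, 9, 9, 9, 9, 9).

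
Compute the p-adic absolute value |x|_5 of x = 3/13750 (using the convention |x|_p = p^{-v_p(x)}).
|3/13750|_5 = 625

Step 1 — compute v_5(x) by factoring powers of 5 out of the numerator and denominator: v_5(3/13750) = -4. Step 2 — apply |x|_p = p^{-v_p(x)} = 5^{4} = 625.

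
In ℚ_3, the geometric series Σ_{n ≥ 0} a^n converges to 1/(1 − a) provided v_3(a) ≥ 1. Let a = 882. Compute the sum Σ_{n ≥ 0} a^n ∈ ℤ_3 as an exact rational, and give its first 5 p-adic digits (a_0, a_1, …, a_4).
Σ a^n = 1/(1 − a) = -1/881;  first 5 digits = (1, 0, 2, 2, 2)

v_3(a) = 2 ≥ 1, so the series converges in ℤ_3 to 1/(1 − a) = 1/(1 − 882) = -1/881. Expand this rational in ℤ_3: compute digits iteratively via d_i = x_i mod 3, x_{i+1} = (x_i − d_i)/3. The first 5 digits are (1, 0, 2, 2, 2).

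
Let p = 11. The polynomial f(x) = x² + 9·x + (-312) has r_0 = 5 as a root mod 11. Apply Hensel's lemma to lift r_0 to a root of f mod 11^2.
r_1 = 5 (mod 121)

Hensel: r_{i+1} = r_i − f(r_i)·(f′(r_i))^{-1} mod 11^{i+2}, f′(x) = 2x + 9. Iterate:
  r_0 = 5 (mod 11)
  r_1 = 5 (mod 121)
Final: r = 5 satisfies f(r) ≡ 0 mod 11^2.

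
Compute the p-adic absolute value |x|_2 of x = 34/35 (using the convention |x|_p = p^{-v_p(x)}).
|34/35|_2 = 1/2

Step 1 — compute v_2(x) by factoring powers of 2 out of the numerator and denominator: v_2(34/35) = 1. Step 2 — apply |x|_p = p^{-v_p(x)} = 2^{-1} = 1/2.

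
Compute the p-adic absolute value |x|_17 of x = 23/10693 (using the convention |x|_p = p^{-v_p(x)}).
|23/10693|_17 = 289

Step 1 — compute v_17(x) by factoring powers of 17 out of the numerator and denominator: v_17(23/10693) = -2. Step 2 — apply |x|_p = p^{-v_p(x)} = 17^{2} = 289.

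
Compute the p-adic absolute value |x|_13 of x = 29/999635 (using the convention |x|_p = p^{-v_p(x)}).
|29/999635|_13 = 28561

Step 1 — compute v_13(x) by factoring powers of 13 out of the numerator and denominator: v_13(29/999635) = -4. Step 2 — apply |x|_p = p^{-v_p(x)} = 13^{4} = 28561.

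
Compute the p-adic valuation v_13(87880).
v_13(87880) = 3

v_13(n) is the largest exponent k such that 13^k divides n. Factor out: 87880 = 13^3 · 40. (Sign doesn't affect v_p.) So v_13(87880) = 3.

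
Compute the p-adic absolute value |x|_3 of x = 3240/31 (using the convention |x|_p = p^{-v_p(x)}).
|3240/31|_3 = 1/81

Step 1 — compute v_3(x) by factoring powers of 3 out of the numerator and denominator: v_3(3240/31) = 4. Step 2 — apply |x|_p = p^{-v_p(x)} = 3^{-4} = 1/81.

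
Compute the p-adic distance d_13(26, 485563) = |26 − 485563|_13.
d_13(26, 485563) = 1/28561

Step 1 — x − y = 26 − 485563 = -485537. Step 2 — v_13(-485537) = 4 (factor: -485537 = −(13^4 · 17); the sign does not affect v_p). Step 3 — |x − y|_13 = 13^{-4} = 1/28561.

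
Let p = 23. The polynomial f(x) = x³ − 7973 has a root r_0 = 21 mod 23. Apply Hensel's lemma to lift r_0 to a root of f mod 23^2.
r_1 = 90 (mod 529)

Hensel: r_{i+1} = r_i − f(r_i)/f′(r_i) mod 23^{i+2}, where f′(x) = 3x². Iterate:
  r_0 = 21 (mod 23)
  r_1 = 90 (mod 529)
Final: r = 90 with f(r) ≡ 0 mod 23^2.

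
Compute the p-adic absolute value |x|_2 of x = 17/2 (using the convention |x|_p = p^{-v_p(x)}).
|17/2|_2 = 2

Step 1 — compute v_2(x) by factoring powers of 2 out of the numerator and denominator: v_2(17/2) = -1. Step 2 — apply |x|_p = p^{-v_p(x)} = 2^{1} = 2.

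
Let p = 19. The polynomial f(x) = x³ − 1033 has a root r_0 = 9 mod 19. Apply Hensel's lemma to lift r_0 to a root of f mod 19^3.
r_2 = 6792 (mod 6859)

Hensel: r_{i+1} = r_i − f(r_i)/f′(r_i) mod 19^{i+2}, where f′(x) = 3x². Iterate:
  r_0 = 9 (mod 19)
  r_1 = 294 (mod 361)
  r_2 = 6792 (mod 6859)
Final: r = 6792 with f(r) ≡ 0 mod 19^3.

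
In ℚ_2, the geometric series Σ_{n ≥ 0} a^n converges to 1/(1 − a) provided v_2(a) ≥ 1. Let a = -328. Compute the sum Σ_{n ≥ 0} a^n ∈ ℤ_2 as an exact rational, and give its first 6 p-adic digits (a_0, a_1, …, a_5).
Σ a^n = 1/(1 − a) = 1/329;  first 6 digits = (1, 0, 0, 1, 1, 1)

v_2(a) = 3 ≥ 1, so the series converges in ℤ_2 to 1/(1 − a) = 1/(1 − (-328)) = 1/329. Expand this rational in ℤ_2: compute digits iteratively via d_i = x_i mod 2, x_{i+1} = (x_i − d_i)/2. The first 6 digits are (1, 0, 0, 1, 1, 1).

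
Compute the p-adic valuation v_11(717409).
v_11(717409) = 4

v_11(n) is the largest exponent k such that 11^k divides n. Factor out: 717409 = 11^4 · 49. (Sign doesn't affect v_p.) So v_11(717409) = 4.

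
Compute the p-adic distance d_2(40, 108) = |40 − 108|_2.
d_2(40, 108) = 1/4

Step 1 — x − y = 40 − 108 = -68. Step 2 — v_2(-68) = 2 (factor: -68 = −(2^2 · 17); the sign does not affect v_p). Step 3 — |x − y|_2 = 2^{-2} = 1/4.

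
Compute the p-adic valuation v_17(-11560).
v_17(-11560) = 2

v_17(n) is the largest exponent k such that 17^k divides n. Factor out: -11560 = -17^2 · 40. (Sign doesn't affect v_p.) So v_17(-11560) = 2.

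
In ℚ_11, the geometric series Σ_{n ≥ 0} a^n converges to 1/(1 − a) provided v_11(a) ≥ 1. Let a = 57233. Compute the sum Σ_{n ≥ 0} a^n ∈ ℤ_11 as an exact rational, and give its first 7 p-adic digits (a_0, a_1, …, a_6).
Σ a^n = 1/(1 − a) = -1/57232;  first 7 digits = (1, 0, 0, 10, 3, 0, 1)

v_11(a) = 3 ≥ 1, so the series converges in ℤ_11 to 1/(1 − a) = 1/(1 − 57233) = -1/57232. Expand this rational in ℤ_11: compute digits iteratively via d_i = x_i mod 11, x_{i+1} = (x_i − d_i)/11. The first 7 digits are (1, 0, 0, 10, 3, 0, 1).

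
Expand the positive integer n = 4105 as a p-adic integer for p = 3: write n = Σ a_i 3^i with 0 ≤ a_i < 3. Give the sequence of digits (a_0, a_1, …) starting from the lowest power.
(a_0, a_1, …) = (1, 0, 0, 2, 2, 1, 2, 1)

Repeated division by 3 gives the digits low-to-high: 4105 = 1 + 2·3^3 + 2·3^4 + 1·3^5 + 2·3^6 + 1·3^7. Digit sequence: (1, 0, 0, 2, 2, 1, 2, 1).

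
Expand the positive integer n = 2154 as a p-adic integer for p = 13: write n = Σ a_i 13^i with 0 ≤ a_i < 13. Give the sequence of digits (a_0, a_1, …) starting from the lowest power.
(a_0, a_1, …) = (9, 9, 12)

Repeated division by 13 gives the digits low-to-high: 2154 = 9 + 9·13^1 + 12·13^2. Digit sequence: (9, 9, 12).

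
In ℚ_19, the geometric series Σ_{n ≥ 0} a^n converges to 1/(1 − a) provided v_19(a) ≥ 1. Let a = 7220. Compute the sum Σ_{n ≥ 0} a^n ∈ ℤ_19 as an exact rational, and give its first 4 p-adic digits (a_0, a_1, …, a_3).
Σ a^n = 1/(1 − a) = -1/7219;  first 4 digits = (1, 0, 1, 1)

v_19(a) = 2 ≥ 1, so the series converges in ℤ_19 to 1/(1 − a) = 1/(1 − 7220) = -1/7219. Expand this rational in ℤ_19: compute digits iteratively via d_i = x_i mod 19, x_{i+1} = (x_i − d_i)/19. The first 4 digits are (1, 0, 1, 1).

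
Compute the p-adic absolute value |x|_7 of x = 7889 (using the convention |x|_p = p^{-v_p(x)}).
|7889|_7 = 1/343

Step 1 — compute v_7(x) by factoring powers of 7 out of the numerator and denominator: v_7(7889) = 3. Step 2 — apply |x|_p = p^{-v_p(x)} = 7^{-3} = 1/343.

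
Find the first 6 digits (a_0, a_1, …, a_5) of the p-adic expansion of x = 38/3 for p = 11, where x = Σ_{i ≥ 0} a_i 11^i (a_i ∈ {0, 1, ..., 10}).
(a_0, …, a_5) = (9, 4, 7, 3, 7, 3)

v_11(38/3) = 0 (numerator and denominator both coprime to 11), so x ∈ ℤ_11^×. Compute digits iteratively via a_i = x_i mod 11, x_{i+1} = (x_i − a_i)/11, with x_0 = x:
  x_0 = 38/3;  a_0 = 9;  x_1 = (x_0 − 9)/11 = 1/3
  x_1 = 1/3;  a_1 = 4;  x_2 = (x_1 − 4)/11 = -1/3
  x_2 = -1/3;  a_2 = 7;  x_3 = (x_2 − 7)/11 = -2/3
  x_3 = -2/3;  a_3 = 3;  x_4 = (x_3 − 3)/11 = -1/3
  x_4 = -1/3;  a_4 = 7;  x_5 = (x_4 − 7)/11 = -2/3
  x_5 = -2/3;  a_5 = 3;  x_6 = (x_5 − 3)/11 = -1/3
Digits: (9, 4, 7, 3, 7, 3).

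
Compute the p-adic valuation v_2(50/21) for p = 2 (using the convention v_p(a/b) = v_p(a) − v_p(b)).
v_2(50/21) = 1

Factor powers of 2 from the numerator and denominator of the reduced fraction: 50 = 2^1 · 25 and 21 = 2^0 · 21. Apply v_p(a/b) = v_p(a) − v_p(b): v_2(50/21) = 1 − 0 = 1.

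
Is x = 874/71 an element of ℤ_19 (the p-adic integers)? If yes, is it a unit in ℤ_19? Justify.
x ∈ ℤ_19 but not a unit; v_19(x) = 1 > 0

ℤ_19 = {x ∈ ℚ_19 : v_19(x) ≥ 0} and ℤ_19^× = {x ∈ ℤ_19 : v_19(x) = 0}. Here v_19(874/71) = v_19(num) − v_19(den) = 1; compare against these criteria.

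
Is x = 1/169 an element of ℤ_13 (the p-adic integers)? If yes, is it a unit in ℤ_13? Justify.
x ∉ ℤ_13 (v_13(x) = -2 < 0)

ℤ_13 = {x ∈ ℚ_13 : v_13(x) ≥ 0} and ℤ_13^× = {x ∈ ℤ_13 : v_13(x) = 0}. Here v_13(1/169) = v_13(num) − v_13(den) = -2; compare against these criteria.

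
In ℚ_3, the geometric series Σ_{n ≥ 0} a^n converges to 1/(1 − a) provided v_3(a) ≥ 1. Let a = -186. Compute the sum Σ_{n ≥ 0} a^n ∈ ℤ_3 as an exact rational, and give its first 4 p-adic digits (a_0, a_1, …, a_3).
Σ a^n = 1/(1 − a) = 1/187;  first 4 digits = (1, 1, 1, 0)

v_3(a) = 1 ≥ 1, so the series converges in ℤ_3 to 1/(1 − a) = 1/(1 − (-186)) = 1/187. Expand this rational in ℤ_3: compute digits iteratively via d_i = x_i mod 3, x_{i+1} = (x_i − d_i)/3. The first 4 digits are (1, 1, 1, 0).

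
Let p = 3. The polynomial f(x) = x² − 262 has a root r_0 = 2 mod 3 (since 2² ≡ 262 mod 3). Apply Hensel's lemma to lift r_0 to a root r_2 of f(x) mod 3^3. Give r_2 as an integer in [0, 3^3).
r_2 = 17 (mod 27)

Hensel's recurrence: r_{i+1} = r_i − f(r_i)·(f′(r_i))^{-1} mod 3^{i+2}, with f′(x) = 2x. Iterate:
  r_0 = 2 (mod 3)
  r_1 = 8 (mod 9)
  r_2 = 17 (mod 27)
Final: r_2 = 17, and one checks f(r_2) ≡ 0 mod 3^3.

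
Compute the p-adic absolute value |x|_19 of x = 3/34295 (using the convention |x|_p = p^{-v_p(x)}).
|3/34295|_19 = 6859

Step 1 — compute v_19(x) by factoring powers of 19 out of the numerator and denominator: v_19(3/34295) = -3. Step 2 — apply |x|_p = p^{-v_p(x)} = 19^{3} = 6859.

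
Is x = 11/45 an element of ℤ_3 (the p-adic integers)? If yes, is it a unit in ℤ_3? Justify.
x ∉ ℤ_3 (v_3(x) = -2 < 0)

ℤ_3 = {x ∈ ℚ_3 : v_3(x) ≥ 0} and ℤ_3^× = {x ∈ ℤ_3 : v_3(x) = 0}. Here v_3(11/45) = v_3(num) − v_3(den) = -2; compare against these criteria.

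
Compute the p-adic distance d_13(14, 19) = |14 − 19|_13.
d_13(14, 19) = 1

Step 1 — x − y = 14 − 19 = -5. Step 2 — v_13(-5) = 0 (factor: -5 = −(13^0 · 5); the sign does not affect v_p). Step 3 — |x − y|_13 = 13^{0} = 1.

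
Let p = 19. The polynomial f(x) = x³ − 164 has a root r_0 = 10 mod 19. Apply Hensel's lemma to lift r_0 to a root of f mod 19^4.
r_3 = 31626 (mod 130321)

Hensel: r_{i+1} = r_i − f(r_i)/f′(r_i) mod 19^{i+2}, where f′(x) = 3x². Iterate:
  r_0 = 10 (mod 19)
  r_1 = 219 (mod 361)
  r_2 = 4190 (mod 6859)
  r_3 = 31626 (mod 130321)
Final: r = 31626 with f(r) ≡ 0 mod 19^4.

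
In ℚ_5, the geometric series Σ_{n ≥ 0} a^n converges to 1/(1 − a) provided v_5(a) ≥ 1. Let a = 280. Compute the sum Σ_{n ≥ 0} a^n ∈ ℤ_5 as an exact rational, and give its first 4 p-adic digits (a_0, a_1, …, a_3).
Σ a^n = 1/(1 − a) = -1/279;  first 4 digits = (1, 1, 2, 0)

v_5(a) = 1 ≥ 1, so the series converges in ℤ_5 to 1/(1 − a) = 1/(1 − 280) = -1/279. Expand this rational in ℤ_5: compute digits iteratively via d_i = x_i mod 5, x_{i+1} = (x_i − d_i)/5. The first 4 digits are (1, 1, 2, 0).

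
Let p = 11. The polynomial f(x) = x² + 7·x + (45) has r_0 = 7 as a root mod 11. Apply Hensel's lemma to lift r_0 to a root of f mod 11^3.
r_2 = 1118 (mod 1331)

Hensel: r_{i+1} = r_i − f(r_i)·(f′(r_i))^{-1} mod 11^{i+2}, f′(x) = 2x + 7. Iterate:
  r_0 = 7 (mod 11)
  r_1 = 29 (mod 121)
  r_2 = 1118 (mod 1331)
Final: r = 1118 satisfies f(r) ≡ 0 mod 11^3.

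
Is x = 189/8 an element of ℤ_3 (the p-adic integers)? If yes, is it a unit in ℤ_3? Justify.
x ∈ ℤ_3 but not a unit; v_3(x) = 3 > 0

ℤ_3 = {x ∈ ℚ_3 : v_3(x) ≥ 0} and ℤ_3^× = {x ∈ ℤ_3 : v_3(x) = 0}. Here v_3(189/8) = v_3(num) − v_3(den) = 3; compare against these criteria.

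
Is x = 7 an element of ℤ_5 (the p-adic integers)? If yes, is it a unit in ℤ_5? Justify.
x ∈ ℤ_5^× (unit); v_5(x) = 0

ℤ_5 = {x ∈ ℚ_5 : v_5(x) ≥ 0} and ℤ_5^× = {x ∈ ℤ_5 : v_5(x) = 0}. Here v_5(7) = v_5(num) − v_5(den) = 0; compare against these criteria.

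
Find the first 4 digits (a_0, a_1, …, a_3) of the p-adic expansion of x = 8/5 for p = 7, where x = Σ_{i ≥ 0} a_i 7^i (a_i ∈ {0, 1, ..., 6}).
(a_0, …, a_3) = (3, 4, 5, 2)

v_7(8/5) = 0 (numerator and denominator both coprime to 7), so x ∈ ℤ_7^×. Compute digits iteratively via a_i = x_i mod 7, x_{i+1} = (x_i − a_i)/7, with x_0 = x:
  x_0 = 8/5;  a_0 = 3;  x_1 = (x_0 − 3)/7 = -1/5
  x_1 = -1/5;  a_1 = 4;  x_2 = (x_1 − 4)/7 = -3/5
  x_2 = -3/5;  a_2 = 5;  x_3 = (x_2 − 5)/7 = -4/5
  x_3 = -4/5;  a_3 = 2;  x_4 = (x_3 − 2)/7 = -2/5
Digits: (3, 4, 5, 2).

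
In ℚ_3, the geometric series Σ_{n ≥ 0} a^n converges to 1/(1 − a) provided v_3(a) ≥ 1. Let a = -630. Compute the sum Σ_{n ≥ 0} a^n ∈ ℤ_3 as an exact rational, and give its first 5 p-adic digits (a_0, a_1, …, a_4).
Σ a^n = 1/(1 − a) = 1/631;  first 5 digits = (1, 0, 2, 0, 2)

v_3(a) = 2 ≥ 1, so the series converges in ℤ_3 to 1/(1 − a) = 1/(1 − (-630)) = 1/631. Expand this rational in ℤ_3: compute digits iteratively via d_i = x_i mod 3, x_{i+1} = (x_i − d_i)/3. The first 5 digits are (1, 0, 2, 0, 2).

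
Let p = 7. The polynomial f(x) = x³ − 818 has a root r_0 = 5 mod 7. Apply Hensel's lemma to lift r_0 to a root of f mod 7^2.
r_1 = 26 (mod 49)

Hensel: r_{i+1} = r_i − f(r_i)/f′(r_i) mod 7^{i+2}, where f′(x) = 3x². Iterate:
  r_0 = 5 (mod 7)
  r_1 = 26 (mod 49)
Final: r = 26 with f(r) ≡ 0 mod 7^2.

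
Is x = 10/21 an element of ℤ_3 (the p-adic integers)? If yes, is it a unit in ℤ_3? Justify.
x ∉ ℤ_3 (v_3(x) = -1 < 0)

ℤ_3 = {x ∈ ℚ_3 : v_3(x) ≥ 0} and ℤ_3^× = {x ∈ ℤ_3 : v_3(x) = 0}. Here v_3(10/21) = v_3(num) − v_3(den) = -1; compare against these criteria.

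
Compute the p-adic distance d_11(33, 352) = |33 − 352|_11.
d_11(33, 352) = 1/11

Step 1 — x − y = 33 − 352 = -319. Step 2 — v_11(-319) = 1 (factor: -319 = −(11^1 · 29); the sign does not affect v_p). Step 3 — |x − y|_11 = 11^{-1} = 1/11.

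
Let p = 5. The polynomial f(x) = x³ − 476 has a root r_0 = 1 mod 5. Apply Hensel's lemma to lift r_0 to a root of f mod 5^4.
r_3 = 576 (mod 625)

Hensel: r_{i+1} = r_i − f(r_i)/f′(r_i) mod 5^{i+2}, where f′(x) = 3x². Iterate:
  r_0 = 1 (mod 5)
  r_1 = 1 (mod 25)
  r_2 = 76 (mod 125)
  r_3 = 576 (mod 625)
Final: r = 576 with f(r) ≡ 0 mod 5^4.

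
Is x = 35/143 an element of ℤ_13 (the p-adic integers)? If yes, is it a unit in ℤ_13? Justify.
x ∉ ℤ_13 (v_13(x) = -1 < 0)

ℤ_13 = {x ∈ ℚ_13 : v_13(x) ≥ 0} and ℤ_13^× = {x ∈ ℤ_13 : v_13(x) = 0}. Here v_13(35/143) = v_13(num) − v_13(den) = -1; compare against these criteria.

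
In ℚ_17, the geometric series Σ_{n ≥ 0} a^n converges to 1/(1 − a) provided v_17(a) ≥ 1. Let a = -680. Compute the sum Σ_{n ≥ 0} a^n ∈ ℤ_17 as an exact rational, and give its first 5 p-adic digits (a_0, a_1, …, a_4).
Σ a^n = 1/(1 − a) = 1/681;  first 5 digits = (1, 11, 16, 13, 1)

v_17(a) = 1 ≥ 1, so the series converges in ℤ_17 to 1/(1 − a) = 1/(1 − (-680)) = 1/681. Expand this rational in ℤ_17: compute digits iteratively via d_i = x_i mod 17, x_{i+1} = (x_i − d_i)/17. The first 5 digits are (1, 11, 16, 13, 1).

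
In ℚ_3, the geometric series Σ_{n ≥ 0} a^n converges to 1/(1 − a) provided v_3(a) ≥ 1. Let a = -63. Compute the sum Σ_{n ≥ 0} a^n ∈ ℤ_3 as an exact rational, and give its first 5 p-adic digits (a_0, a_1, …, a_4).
Σ a^n = 1/(1 − a) = 1/64;  first 5 digits = (1, 0, 2, 0, 0)

v_3(a) = 2 ≥ 1, so the series converges in ℤ_3 to 1/(1 − a) = 1/(1 − (-63)) = 1/64. Expand this rational in ℤ_3: compute digits iteratively via d_i = x_i mod 3, x_{i+1} = (x_i − d_i)/3. The first 5 digits are (1, 0, 2, 0, 0).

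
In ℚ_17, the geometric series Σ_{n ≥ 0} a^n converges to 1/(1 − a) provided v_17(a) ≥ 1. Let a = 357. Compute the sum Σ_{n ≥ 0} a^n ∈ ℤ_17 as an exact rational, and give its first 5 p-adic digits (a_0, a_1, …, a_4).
Σ a^n = 1/(1 − a) = -1/356;  first 5 digits = (1, 4, 0, 5, 3)

v_17(a) = 1 ≥ 1, so the series converges in ℤ_17 to 1/(1 − a) = 1/(1 − 357) = -1/356. Expand this rational in ℤ_17: compute digits iteratively via d_i = x_i mod 17, x_{i+1} = (x_i − d_i)/17. The first 5 digits are (1, 4, 0, 5, 3).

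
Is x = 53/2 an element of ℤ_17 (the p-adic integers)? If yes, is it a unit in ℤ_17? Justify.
x ∈ ℤ_17^× (unit); v_17(x) = 0

ℤ_17 = {x ∈ ℚ_17 : v_17(x) ≥ 0} and ℤ_17^× = {x ∈ ℤ_17 : v_17(x) = 0}. Here v_17(53/2) = v_17(num) − v_17(den) = 0; compare against these criteria.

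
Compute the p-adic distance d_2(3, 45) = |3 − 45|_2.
d_2(3, 45) = 1/2

Step 1 — x − y = 3 − 45 = -42. Step 2 — v_2(-42) = 1 (factor: -42 = −(2^1 · 21); the sign does not affect v_p). Step 3 — |x − y|_2 = 2^{-1} = 1/2.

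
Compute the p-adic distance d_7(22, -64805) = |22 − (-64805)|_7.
d_7(22, -64805) = 1/2401

Step 1 — x − y = 22 − (-64805) = 64827. Step 2 — v_7(64827) = 4 (factor: 64827 = (7^4 · 27); the sign does not affect v_p). Step 3 — |x − y|_7 = 7^{-4} = 1/2401.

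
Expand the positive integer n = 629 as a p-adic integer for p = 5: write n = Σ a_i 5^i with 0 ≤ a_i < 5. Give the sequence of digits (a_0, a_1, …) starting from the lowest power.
(a_0, a_1, …) = (4, 0, 0, 0, 1)

Repeated division by 5 gives the digits low-to-high: 629 = 4 + 1·5^4. Digit sequence: (4, 0, 0, 0, 1).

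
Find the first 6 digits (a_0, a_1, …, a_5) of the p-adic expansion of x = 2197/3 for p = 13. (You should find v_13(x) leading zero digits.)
(a_0, …, a_5) = (0, 0, 0, 9, 8, 8)

v_13(2197/3) = 3, so a_0 = ... = a_2 = 0. Factor out: x = 13^3 · u with u = 1/3 a unit in ℤ_13. Expand u iteratively via a_{v+i} = u_i mod 13, u_{i+1} = (u_i − a_{v+i})/13:
  u_0 = 1/3;  a_3 = 9;  u_1 = (u_0 − 9)/13 = -2/3
  u_1 = -2/3;  a_4 = 8;  u_2 = (u_1 − 8)/13 = -2/3
  u_2 = -2/3;  a_5 = 8;  u_3 = (u_2 − 8)/13 = -2/3
Digits: (0, 0, 0, 9, 8, 8).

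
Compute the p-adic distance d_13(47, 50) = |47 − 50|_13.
d_13(47, 50) = 1

Step 1 — x − y = 47 − 50 = -3. Step 2 — v_13(-3) = 0 (factor: -3 = −(13^0 · 3); the sign does not affect v_p). Step 3 — |x − y|_13 = 13^{0} = 1.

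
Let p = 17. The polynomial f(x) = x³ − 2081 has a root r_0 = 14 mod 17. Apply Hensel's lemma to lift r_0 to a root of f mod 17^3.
r_2 = 3329 (mod 4913)

Hensel: r_{i+1} = r_i − f(r_i)/f′(r_i) mod 17^{i+2}, where f′(x) = 3x². Iterate:
  r_0 = 14 (mod 17)
  r_1 = 150 (mod 289)
  r_2 = 3329 (mod 4913)
Final: r = 3329 with f(r) ≡ 0 mod 17^3.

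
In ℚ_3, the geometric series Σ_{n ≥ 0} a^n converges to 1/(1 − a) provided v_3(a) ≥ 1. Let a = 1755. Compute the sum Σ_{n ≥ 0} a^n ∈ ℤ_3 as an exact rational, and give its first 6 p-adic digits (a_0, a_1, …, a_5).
Σ a^n = 1/(1 − a) = -1/1754;  first 6 digits = (1, 0, 0, 2, 0, 1)

v_3(a) = 3 ≥ 1, so the series converges in ℤ_3 to 1/(1 − a) = 1/(1 − 1755) = -1/1754. Expand this rational in ℤ_3: compute digits iteratively via d_i = x_i mod 3, x_{i+1} = (x_i − d_i)/3. The first 6 digits are (1, 0, 0, 2, 0, 1).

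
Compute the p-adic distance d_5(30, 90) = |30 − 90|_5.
d_5(30, 90) = 1/5

Step 1 — x − y = 30 − 90 = -60. Step 2 — v_5(-60) = 1 (factor: -60 = −(5^1 · 12); the sign does not affect v_p). Step 3 — |x − y|_5 = 5^{-1} = 1/5.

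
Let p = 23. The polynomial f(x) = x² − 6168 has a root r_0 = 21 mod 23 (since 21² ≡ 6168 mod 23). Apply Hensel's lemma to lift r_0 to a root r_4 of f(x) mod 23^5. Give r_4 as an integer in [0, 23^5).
r_4 = 6131154 (mod 6436343)

Hensel's recurrence: r_{i+1} = r_i − f(r_i)·(f′(r_i))^{-1} mod 23^{i+2}, with f′(x) = 2x. Iterate:
  r_0 = 21 (mod 23)
  r_1 = 44 (mod 529)
  r_2 = 11153 (mod 12167)
  r_3 = 254493 (mod 279841)
  r_4 = 6131154 (mod 6436343)
Final: r_4 = 6131154, and one checks f(r_4) ≡ 0 mod 23^5.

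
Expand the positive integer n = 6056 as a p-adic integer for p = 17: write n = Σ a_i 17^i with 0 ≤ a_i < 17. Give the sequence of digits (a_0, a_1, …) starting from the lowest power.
(a_0, a_1, …) = (4, 16, 3, 1)

Repeated division by 17 gives the digits low-to-high: 6056 = 4 + 16·17^1 + 3·17^2 + 1·17^3. Digit sequence: (4, 16, 3, 1).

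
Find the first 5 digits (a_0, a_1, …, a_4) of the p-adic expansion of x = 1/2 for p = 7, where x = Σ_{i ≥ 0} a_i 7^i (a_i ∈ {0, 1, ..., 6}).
(a_0, …, a_4) = (4, 3, 3, 3, 3)

v_7(1/2) = 0 (numerator and denominator both coprime to 7), so x ∈ ℤ_7^×. Compute digits iteratively via a_i = x_i mod 7, x_{i+1} = (x_i − a_i)/7, with x_0 = x:
  x_0 = 1/2;  a_0 = 4;  x_1 = (x_0 − 4)/7 = -1/2
  x_1 = -1/2;  a_1 = 3;  x_2 = (x_1 − 3)/7 = -1/2
  x_2 = -1/2;  a_2 = 3;  x_3 = (x_2 − 3)/7 = -1/2
  x_3 = -1/2;  a_3 = 3;  x_4 = (x_3 − 3)/7 = -1/2
  x_4 = -1/2;  a_4 = 3;  x_5 = (x_4 − 3)/7 = -1/2
Digits: (4, 3, 3, 3, 3).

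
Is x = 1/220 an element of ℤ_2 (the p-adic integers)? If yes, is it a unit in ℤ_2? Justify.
x ∉ ℤ_2 (v_2(x) = -2 < 0)

ℤ_2 = {x ∈ ℚ_2 : v_2(x) ≥ 0} and ℤ_2^× = {x ∈ ℤ_2 : v_2(x) = 0}. Here v_2(1/220) = v_2(num) − v_2(den) = -2; compare against these criteria.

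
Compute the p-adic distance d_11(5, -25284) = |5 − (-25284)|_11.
d_11(5, -25284) = 1/1331

Step 1 — x − y = 5 − (-25284) = 25289. Step 2 — v_11(25289) = 3 (factor: 25289 = (11^3 · 19); the sign does not affect v_p). Step 3 — |x − y|_11 = 11^{-3} = 1/1331.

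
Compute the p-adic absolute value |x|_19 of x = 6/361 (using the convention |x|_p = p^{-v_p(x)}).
|6/361|_19 = 361

Step 1 — compute v_19(x) by factoring powers of 19 out of the numerator and denominator: v_19(6/361) = -2. Step 2 — apply |x|_p = p^{-v_p(x)} = 19^{2} = 361.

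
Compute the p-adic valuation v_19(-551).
v_19(-551) = 1

v_19(n) is the largest exponent k such that 19^k divides n. Factor out: -551 = -19^1 · 29. (Sign doesn't affect v_p.) So v_19(-551) = 1.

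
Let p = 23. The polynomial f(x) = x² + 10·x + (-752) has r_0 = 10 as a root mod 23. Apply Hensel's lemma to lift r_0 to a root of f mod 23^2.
r_1 = 240 (mod 529)

Hensel: r_{i+1} = r_i − f(r_i)·(f′(r_i))^{-1} mod 23^{i+2}, f′(x) = 2x + 10. Iterate:
  r_0 = 10 (mod 23)
  r_1 = 240 (mod 529)
Final: r = 240 satisfies f(r) ≡ 0 mod 23^2.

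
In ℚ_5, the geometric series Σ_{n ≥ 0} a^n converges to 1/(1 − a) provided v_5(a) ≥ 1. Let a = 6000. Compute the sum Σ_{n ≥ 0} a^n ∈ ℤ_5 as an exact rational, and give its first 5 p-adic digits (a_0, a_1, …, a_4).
Σ a^n = 1/(1 − a) = -1/5999;  first 5 digits = (1, 0, 0, 3, 4)

v_5(a) = 3 ≥ 1, so the series converges in ℤ_5 to 1/(1 − a) = 1/(1 − 6000) = -1/5999. Expand this rational in ℤ_5: compute digits iteratively via d_i = x_i mod 5, x_{i+1} = (x_i − d_i)/5. The first 5 digits are (1, 0, 0, 3, 4).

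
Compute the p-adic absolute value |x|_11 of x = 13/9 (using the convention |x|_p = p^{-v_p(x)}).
|13/9|_11 = 1

Step 1 — compute v_11(x) by factoring powers of 11 out of the numerator and denominator: v_11(13/9) = 0. Step 2 — apply |x|_p = p^{-v_p(x)} = 11^{0} = 1.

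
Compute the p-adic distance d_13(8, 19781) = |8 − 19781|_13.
d_13(8, 19781) = 1/2197

Step 1 — x − y = 8 − 19781 = -19773. Step 2 — v_13(-19773) = 3 (factor: -19773 = −(13^3 · 9); the sign does not affect v_p). Step 3 — |x − y|_13 = 13^{-3} = 1/2197.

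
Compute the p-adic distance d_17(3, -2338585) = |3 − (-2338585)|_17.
d_17(3, -2338585) = 1/83521

Step 1 — x − y = 3 − (-2338585) = 2338588. Step 2 — v_17(2338588) = 4 (factor: 2338588 = (17^4 · 28); the sign does not affect v_p). Step 3 — |x − y|_17 = 17^{-4} = 1/83521.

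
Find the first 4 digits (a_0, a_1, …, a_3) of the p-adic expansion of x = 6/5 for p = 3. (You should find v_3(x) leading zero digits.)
(a_0, …, a_3) = (0, 1, 1, 2)

v_3(6/5) = 1, so a_0 = ... = a_0 = 0. Factor out: x = 3^1 · u with u = 2/5 a unit in ℤ_3. Expand u iteratively via a_{v+i} = u_i mod 3, u_{i+1} = (u_i − a_{v+i})/3:
  u_0 = 2/5;  a_1 = 1;  u_1 = (u_0 − 1)/3 = -1/5
  u_1 = -1/5;  a_2 = 1;  u_2 = (u_1 − 1)/3 = -2/5
  u_2 = -2/5;  a_3 = 2;  u_3 = (u_2 − 2)/3 = -4/5
Digits: (0, 1, 1, 2).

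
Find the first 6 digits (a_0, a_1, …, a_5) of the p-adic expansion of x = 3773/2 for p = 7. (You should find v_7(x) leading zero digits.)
(a_0, …, a_5) = (0, 0, 0, 2, 4, 3)

v_7(3773/2) = 3, so a_0 = ... = a_2 = 0. Factor out: x = 7^3 · u with u = 11/2 a unit in ℤ_7. Expand u iteratively via a_{v+i} = u_i mod 7, u_{i+1} = (u_i − a_{v+i})/7:
  u_0 = 11/2;  a_3 = 2;  u_1 = (u_0 − 2)/7 = 1/2
  u_1 = 1/2;  a_4 = 4;  u_2 = (u_1 − 4)/7 = -1/2
  u_2 = -1/2;  a_5 = 3;  u_3 = (u_2 − 3)/7 = -1/2
Digits: (0, 0, 0, 2, 4, 3).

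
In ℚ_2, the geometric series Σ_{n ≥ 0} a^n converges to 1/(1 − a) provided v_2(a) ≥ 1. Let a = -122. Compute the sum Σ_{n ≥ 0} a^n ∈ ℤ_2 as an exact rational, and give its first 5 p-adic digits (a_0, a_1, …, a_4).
Σ a^n = 1/(1 − a) = 1/123;  first 5 digits = (1, 1, 0, 0, 1)

v_2(a) = 1 ≥ 1, so the series converges in ℤ_2 to 1/(1 − a) = 1/(1 − (-122)) = 1/123. Expand this rational in ℤ_2: compute digits iteratively via d_i = x_i mod 2, x_{i+1} = (x_i − d_i)/2. The first 5 digits are (1, 1, 0, 0, 1).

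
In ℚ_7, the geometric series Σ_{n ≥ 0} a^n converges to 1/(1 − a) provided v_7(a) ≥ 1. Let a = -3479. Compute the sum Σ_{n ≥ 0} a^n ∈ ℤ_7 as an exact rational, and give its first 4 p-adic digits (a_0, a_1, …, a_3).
Σ a^n = 1/(1 − a) = 1/3480;  first 4 digits = (1, 0, 6, 3)

v_7(a) = 2 ≥ 1, so the series converges in ℤ_7 to 1/(1 − a) = 1/(1 − (-3479)) = 1/3480. Expand this rational in ℤ_7: compute digits iteratively via d_i = x_i mod 7, x_{i+1} = (x_i − d_i)/7. The first 4 digits are (1, 0, 6, 3).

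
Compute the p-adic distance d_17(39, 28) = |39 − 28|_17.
d_17(39, 28) = 1

Step 1 — x − y = 39 − 28 = 11. Step 2 — v_17(11) = 0 (factor: 11 = (17^0 · 11); the sign does not affect v_p). Step 3 — |x − y|_17 = 17^{0} = 1.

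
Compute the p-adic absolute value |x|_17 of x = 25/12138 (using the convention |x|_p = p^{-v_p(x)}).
|25/12138|_17 = 289

Step 1 — compute v_17(x) by factoring powers of 17 out of the numerator and denominator: v_17(25/12138) = -2. Step 2 — apply |x|_p = p^{-v_p(x)} = 17^{2} = 289.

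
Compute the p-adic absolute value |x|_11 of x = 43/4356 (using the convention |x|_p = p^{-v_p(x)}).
|43/4356|_11 = 121

Step 1 — compute v_11(x) by factoring powers of 11 out of the numerator and denominator: v_11(43/4356) = -2. Step 2 — apply |x|_p = p^{-v_p(x)} = 11^{2} = 121.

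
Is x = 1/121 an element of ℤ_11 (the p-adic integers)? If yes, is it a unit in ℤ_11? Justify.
x ∉ ℤ_11 (v_11(x) = -2 < 0)

ℤ_11 = {x ∈ ℚ_11 : v_11(x) ≥ 0} and ℤ_11^× = {x ∈ ℤ_11 : v_11(x) = 0}. Here v_11(1/121) = v_11(num) − v_11(den) = -2; compare against these criteria.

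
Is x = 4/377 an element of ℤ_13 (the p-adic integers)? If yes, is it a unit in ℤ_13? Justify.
x ∉ ℤ_13 (v_13(x) = -1 < 0)

ℤ_13 = {x ∈ ℚ_13 : v_13(x) ≥ 0} and ℤ_13^× = {x ∈ ℤ_13 : v_13(x) = 0}. Here v_13(4/377) = v_13(num) − v_13(den) = -1; compare against these criteria.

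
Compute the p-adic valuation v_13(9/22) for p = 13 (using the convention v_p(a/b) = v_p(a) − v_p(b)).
v_13(9/22) = 0

Factor powers of 13 from the numerator and denominator of the reduced fraction: 9 = 13^0 · 9 and 22 = 13^0 · 22. Apply v_p(a/b) = v_p(a) − v_p(b): v_13(9/22) = 0 − 0 = 0.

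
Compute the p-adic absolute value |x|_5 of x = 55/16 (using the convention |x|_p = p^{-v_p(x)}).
|55/16|_5 = 1/5

Step 1 — compute v_5(x) by factoring powers of 5 out of the numerator and denominator: v_5(55/16) = 1. Step 2 — apply |x|_p = p^{-v_p(x)} = 5^{-1} = 1/5.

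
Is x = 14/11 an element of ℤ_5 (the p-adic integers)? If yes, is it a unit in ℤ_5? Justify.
x ∈ ℤ_5^× (unit); v_5(x) = 0

ℤ_5 = {x ∈ ℚ_5 : v_5(x) ≥ 0} and ℤ_5^× = {x ∈ ℤ_5 : v_5(x) = 0}. Here v_5(14/11) = v_5(num) − v_5(den) = 0; compare against these criteria.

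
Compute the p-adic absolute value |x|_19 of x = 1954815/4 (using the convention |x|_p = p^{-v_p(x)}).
|1954815/4|_19 = 1/130321

Step 1 — compute v_19(x) by factoring powers of 19 out of the numerator and denominator: v_19(1954815/4) = 4. Step 2 — apply |x|_p = p^{-v_p(x)} = 19^{-4} = 1/130321.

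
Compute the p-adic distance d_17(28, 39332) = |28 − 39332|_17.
d_17(28, 39332) = 1/4913

Step 1 — x − y = 28 − 39332 = -39304. Step 2 — v_17(-39304) = 3 (factor: -39304 = −(17^3 · 8); the sign does not affect v_p). Step 3 — |x − y|_17 = 17^{-3} = 1/4913.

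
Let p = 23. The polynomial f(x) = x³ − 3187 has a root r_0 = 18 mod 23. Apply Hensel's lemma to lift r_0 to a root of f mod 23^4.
r_3 = 257112 (mod 279841)

Hensel: r_{i+1} = r_i − f(r_i)/f′(r_i) mod 23^{i+2}, where f′(x) = 3x². Iterate:
  r_0 = 18 (mod 23)
  r_1 = 18 (mod 529)
  r_2 = 1605 (mod 12167)
  r_3 = 257112 (mod 279841)
Final: r = 257112 with f(r) ≡ 0 mod 23^4.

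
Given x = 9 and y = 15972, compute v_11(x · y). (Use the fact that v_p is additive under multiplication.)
v_11(143748) = 3

v_p(x) = 0 (factor: 9 = 11^0 · 9); v_p(y) = 3 (factor: 15972 = 11^3 · 12). Additivity: v_p(xy) = v_p(x) + v_p(y) = 0 + 3 = 3. (Direct check: xy = 143748 = 11^3 · (108).)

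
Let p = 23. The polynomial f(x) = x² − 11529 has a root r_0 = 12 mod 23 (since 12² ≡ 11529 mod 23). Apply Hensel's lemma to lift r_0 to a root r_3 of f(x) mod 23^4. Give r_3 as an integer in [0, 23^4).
r_3 = 135712 (mod 279841)

Hensel's recurrence: r_{i+1} = r_i − f(r_i)·(f′(r_i))^{-1} mod 23^{i+2}, with f′(x) = 2x. Iterate:
  r_0 = 12 (mod 23)
  r_1 = 288 (mod 529)
  r_2 = 1875 (mod 12167)
  r_3 = 135712 (mod 279841)
Final: r_3 = 135712, and one checks f(r_3) ≡ 0 mod 23^4.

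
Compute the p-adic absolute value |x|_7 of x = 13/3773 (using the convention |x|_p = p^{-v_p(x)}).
|13/3773|_7 = 343

Step 1 — compute v_7(x) by factoring powers of 7 out of the numerator and denominator: v_7(13/3773) = -3. Step 2 — apply |x|_p = p^{-v_p(x)} = 7^{3} = 343.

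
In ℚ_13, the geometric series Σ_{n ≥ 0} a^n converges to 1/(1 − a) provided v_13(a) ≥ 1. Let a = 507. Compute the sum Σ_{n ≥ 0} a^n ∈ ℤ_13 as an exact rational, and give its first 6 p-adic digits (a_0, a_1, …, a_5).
Σ a^n = 1/(1 − a) = -1/506;  first 6 digits = (1, 0, 3, 0, 9, 0)

v_13(a) = 2 ≥ 1, so the series converges in ℤ_13 to 1/(1 − a) = 1/(1 − 507) = -1/506. Expand this rational in ℤ_13: compute digits iteratively via d_i = x_i mod 13, x_{i+1} = (x_i − d_i)/13. The first 6 digits are (1, 0, 3, 0, 9, 0).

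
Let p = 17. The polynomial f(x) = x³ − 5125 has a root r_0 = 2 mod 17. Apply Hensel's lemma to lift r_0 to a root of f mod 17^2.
r_1 = 19 (mod 289)

Hensel: r_{i+1} = r_i − f(r_i)/f′(r_i) mod 17^{i+2}, where f′(x) = 3x². Iterate:
  r_0 = 2 (mod 17)
  r_1 = 19 (mod 289)
Final: r = 19 with f(r) ≡ 0 mod 17^2.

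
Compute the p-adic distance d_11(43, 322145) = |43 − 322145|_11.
d_11(43, 322145) = 1/161051

Step 1 — x − y = 43 − 322145 = -322102. Step 2 — v_11(-322102) = 5 (factor: -322102 = −(11^5 · 2); the sign does not affect v_p). Step 3 — |x − y|_11 = 11^{-5} = 1/161051.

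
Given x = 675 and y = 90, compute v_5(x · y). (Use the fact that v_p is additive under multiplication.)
v_5(60750) = 3

v_p(x) = 2 (factor: 675 = 5^2 · 27); v_p(y) = 1 (factor: 90 = 5^1 · 18). Additivity: v_p(xy) = v_p(x) + v_p(y) = 2 + 1 = 3. (Direct check: xy = 60750 = 5^3 · (486).)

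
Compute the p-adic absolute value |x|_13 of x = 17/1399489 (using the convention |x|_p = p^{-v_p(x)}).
|17/1399489|_13 = 28561

Step 1 — compute v_13(x) by factoring powers of 13 out of the numerator and denominator: v_13(17/1399489) = -4. Step 2 — apply |x|_p = p^{-v_p(x)} = 13^{4} = 28561.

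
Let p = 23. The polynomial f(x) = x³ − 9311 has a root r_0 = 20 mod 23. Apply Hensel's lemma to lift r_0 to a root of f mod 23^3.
r_2 = 7357 (mod 12167)

Hensel: r_{i+1} = r_i − f(r_i)/f′(r_i) mod 23^{i+2}, where f′(x) = 3x². Iterate:
  r_0 = 20 (mod 23)
  r_1 = 480 (mod 529)
  r_2 = 7357 (mod 12167)
Final: r = 7357 with f(r) ≡ 0 mod 23^3.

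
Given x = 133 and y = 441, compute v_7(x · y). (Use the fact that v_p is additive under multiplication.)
v_7(58653) = 3

v_p(x) = 1 (factor: 133 = 7^1 · 19); v_p(y) = 2 (factor: 441 = 7^2 · 9). Additivity: v_p(xy) = v_p(x) + v_p(y) = 1 + 2 = 3. (Direct check: xy = 58653 = 7^3 · (171).)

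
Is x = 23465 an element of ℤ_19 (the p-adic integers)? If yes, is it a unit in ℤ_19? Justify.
x ∈ ℤ_19 but not a unit; v_19(x) = 2 > 0

ℤ_19 = {x ∈ ℚ_19 : v_19(x) ≥ 0} and ℤ_19^× = {x ∈ ℤ_19 : v_19(x) = 0}. Here v_19(23465) = v_19(num) − v_19(den) = 2; compare against these criteria.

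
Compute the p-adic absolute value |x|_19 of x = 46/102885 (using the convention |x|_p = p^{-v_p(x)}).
|46/102885|_19 = 6859

Step 1 — compute v_19(x) by factoring powers of 19 out of the numerator and denominator: v_19(46/102885) = -3. Step 2 — apply |x|_p = p^{-v_p(x)} = 19^{3} = 6859.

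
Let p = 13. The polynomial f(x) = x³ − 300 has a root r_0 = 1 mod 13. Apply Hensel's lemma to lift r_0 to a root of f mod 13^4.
r_3 = 18240 (mod 28561)

Hensel: r_{i+1} = r_i − f(r_i)/f′(r_i) mod 13^{i+2}, where f′(x) = 3x². Iterate:
  r_0 = 1 (mod 13)
  r_1 = 157 (mod 169)
  r_2 = 664 (mod 2197)
  r_3 = 18240 (mod 28561)
Final: r = 18240 with f(r) ≡ 0 mod 13^4.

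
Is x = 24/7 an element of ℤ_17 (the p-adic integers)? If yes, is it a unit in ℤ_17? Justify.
x ∈ ℤ_17^× (unit); v_17(x) = 0

ℤ_17 = {x ∈ ℚ_17 : v_17(x) ≥ 0} and ℤ_17^× = {x ∈ ℤ_17 : v_17(x) = 0}. Here v_17(24/7) = v_17(num) − v_17(den) = 0; compare against these criteria.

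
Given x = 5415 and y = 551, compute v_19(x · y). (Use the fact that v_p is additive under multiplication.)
v_19(2983665) = 3

v_p(x) = 2 (factor: 5415 = 19^2 · 15); v_p(y) = 1 (factor: 551 = 19^1 · 29). Additivity: v_p(xy) = v_p(x) + v_p(y) = 2 + 1 = 3. (Direct check: xy = 2983665 = 19^3 · (435).)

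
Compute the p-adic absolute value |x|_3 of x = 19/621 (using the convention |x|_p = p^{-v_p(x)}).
|19/621|_3 = 27

Step 1 — compute v_3(x) by factoring powers of 3 out of the numerator and denominator: v_3(19/621) = -3. Step 2 — apply |x|_p = p^{-v_p(x)} = 3^{3} = 27.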